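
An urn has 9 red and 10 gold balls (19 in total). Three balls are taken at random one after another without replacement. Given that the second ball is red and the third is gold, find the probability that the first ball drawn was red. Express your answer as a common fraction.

P(first=red and the second ball is red and the third is gold) = (9/19)·(8/18)·(10/17) = 40/323.
P(E) = Σ over first color = 40/323 + 45/323 = 5/19.
By Bayes, P(first=red | E) = 40/323 / 5/19 = 8/17 ≈ 0.4706.

8/17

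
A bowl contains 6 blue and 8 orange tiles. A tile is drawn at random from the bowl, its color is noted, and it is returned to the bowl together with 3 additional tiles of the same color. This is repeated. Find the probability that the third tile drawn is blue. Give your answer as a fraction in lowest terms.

3/7

Sum over the four possibilities for the first two draws (blue/not-blue each), tracking how the blue count and total change by +3 per draw.
P(third is blue) = 3/7 ≈ 0.4286. (In a Pólya urn every draw has the same marginal probability 6/14.)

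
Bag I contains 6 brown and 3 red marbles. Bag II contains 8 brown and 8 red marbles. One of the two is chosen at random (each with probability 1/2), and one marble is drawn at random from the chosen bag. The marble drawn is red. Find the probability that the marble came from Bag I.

2/5

P(red | Bag I) = 1/3; P(red | Bag II) = 1/2.
P(red) = 1/2·1/3 + 1/2·1/2 = 5/12.
By Bayes' rule, P(Bag I | red) = 1/6 / 5/12 = 2/5 ≈ 0.4000.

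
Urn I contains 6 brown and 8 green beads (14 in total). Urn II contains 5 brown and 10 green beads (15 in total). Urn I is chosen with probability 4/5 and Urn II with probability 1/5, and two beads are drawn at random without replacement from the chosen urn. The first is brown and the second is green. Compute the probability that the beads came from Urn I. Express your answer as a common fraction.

P(E | Urn I) = 24/91; P(E | Urn II) = 5/21.
P(E) = 4/5·24/91 + 1/5·5/21 = 353/1365.
By Bayes' rule, P(Urn I | E) = 96/455 / 353/1365 = 288/353 ≈ 0.8159.

288/353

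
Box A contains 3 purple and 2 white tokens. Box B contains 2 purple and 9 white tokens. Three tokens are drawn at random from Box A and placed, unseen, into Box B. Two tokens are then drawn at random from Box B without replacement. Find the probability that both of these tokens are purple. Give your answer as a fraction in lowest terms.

Condition on how many of the transferred tokens are purple (from Box A: 3 purple of 5; then Box B has 14 total).
  1 purple: C(3,1)C(2,2)/C(5,3) = 3/10; then P = C(3,2)/C(14,2) = 3/91
  2 purple: C(3,2)C(2,1)/C(5,3) = 3/5; then P = C(4,2)/C(14,2) = 6/91
  3 purple: C(3,3)C(2,0)/C(5,3) = 1/10; then P = C(5,2)/C(14,2) = 10/91
P(both purple) = 11/182 ≈ 0.0604.

11/182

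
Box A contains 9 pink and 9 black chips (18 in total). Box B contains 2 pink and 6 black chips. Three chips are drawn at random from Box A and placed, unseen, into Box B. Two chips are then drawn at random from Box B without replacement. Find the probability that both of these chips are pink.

Condition on how many of the transferred chips are pink (from Box A: 9 pink of 18; then Box B has 11 total).
  0 pink: C(9,0)C(9,3)/C(18,3) = 7/68; then P = C(2,2)/C(11,2) = 1/55
  1 pink: C(9,1)C(9,2)/C(18,3) = 27/68; then P = C(3,2)/C(11,2) = 3/55
  2 pink: C(9,2)C(9,1)/C(18,3) = 27/68; then P = C(4,2)/C(11,2) = 6/55
  3 pink: C(9,3)C(9,0)/C(18,3) = 7/68; then P = C(5,2)/C(11,2) = 2/11
P(both pink) = 16/187 ≈ 0.0856.

16/187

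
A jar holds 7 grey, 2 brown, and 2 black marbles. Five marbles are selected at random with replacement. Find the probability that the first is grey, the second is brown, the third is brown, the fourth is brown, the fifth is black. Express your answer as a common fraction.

112/161051

Multiply the conditional probability of each draw in order, with replacement (the composition resets each draw).
P = (7/11) · (2/11) · (2/11) · (2/11) · (2/11) = 112/161051 ≈ 0.0007.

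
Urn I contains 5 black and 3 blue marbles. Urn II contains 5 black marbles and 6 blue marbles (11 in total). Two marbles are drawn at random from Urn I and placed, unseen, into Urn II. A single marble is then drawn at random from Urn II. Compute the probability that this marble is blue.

Condition on how many of the transferred marbles are blue (from Urn I: 3 blue of 8; then Urn II has 13 total).
  0 blue: C(3,0)C(5,2)/C(8,2) = 5/14; then P = 6/13
  1 blue: C(3,1)C(5,1)/C(8,2) = 15/28; then P = 7/13
  2 blue: C(3,2)C(5,0)/C(8,2) = 3/28; then P = 8/13
P(blue from Urn II) = 27/52 ≈ 0.5192.

27/52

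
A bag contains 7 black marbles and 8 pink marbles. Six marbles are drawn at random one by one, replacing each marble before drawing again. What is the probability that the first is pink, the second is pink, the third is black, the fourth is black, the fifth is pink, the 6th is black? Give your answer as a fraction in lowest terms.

175616/11390625

Multiply the conditional probability of each draw in order, with replacement (the composition resets each draw).
P = (8/15) · (8/15) · (7/15) · (7/15) · (8/15) · (7/15) = 175616/11390625 ≈ 0.0154.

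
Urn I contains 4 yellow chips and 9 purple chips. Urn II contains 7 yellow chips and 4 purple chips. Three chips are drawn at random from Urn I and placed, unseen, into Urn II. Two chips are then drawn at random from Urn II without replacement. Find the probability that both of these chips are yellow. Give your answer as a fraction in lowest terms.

360/1183

Condition on how many of the transferred chips are yellow (from Urn I: 4 yellow of 13; then Urn II has 14 total).
  0 yellow: C(4,0)C(9,3)/C(13,3) = 42/143; then P = C(7,2)/C(14,2) = 3/13
  1 yellow: C(4,1)C(9,2)/C(13,3) = 72/143; then P = C(8,2)/C(14,2) = 4/13
  2 yellow: C(4,2)C(9,1)/C(13,3) = 27/143; then P = C(9,2)/C(14,2) = 36/91
  3 yellow: C(4,3)C(9,0)/C(13,3) = 2/143; then P = C(10,2)/C(14,2) = 45/91
P(both yellow) = 360/1183 ≈ 0.3043.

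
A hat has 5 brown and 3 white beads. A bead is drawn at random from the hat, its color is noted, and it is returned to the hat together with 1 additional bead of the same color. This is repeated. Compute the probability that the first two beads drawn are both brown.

After a brown draw the hat holds 6 brown out of 9.
P = (5/8)·(6/9) = 5/12 ≈ 0.4167.

5/12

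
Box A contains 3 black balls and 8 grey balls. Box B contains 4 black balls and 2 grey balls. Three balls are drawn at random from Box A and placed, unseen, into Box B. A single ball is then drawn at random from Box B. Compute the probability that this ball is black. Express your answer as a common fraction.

Condition on how many of the transferred balls are black (from Box A: 3 black of 11; then Box B has 9 total).
  0 black: C(3,0)C(8,3)/C(11,3) = 56/165; then P = 4/9
  1 black: C(3,1)C(8,2)/C(11,3) = 28/55; then P = 5/9
  2 black: C(3,2)C(8,1)/C(11,3) = 8/55; then P = 6/9
  3 black: C(3,3)C(8,0)/C(11,3) = 1/165; then P = 7/9
P(black from Box B) = 53/99 ≈ 0.5354.

53/99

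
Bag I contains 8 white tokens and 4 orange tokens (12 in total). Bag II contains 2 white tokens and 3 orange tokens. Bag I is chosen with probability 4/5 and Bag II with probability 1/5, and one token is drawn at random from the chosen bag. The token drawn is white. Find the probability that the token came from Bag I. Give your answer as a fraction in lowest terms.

P(white | Bag I) = 2/3; P(white | Bag II) = 2/5.
P(white) = 4/5·2/3 + 1/5·2/5 = 46/75.
By Bayes' rule, P(Bag I | white) = 8/15 / 46/75 = 20/23 ≈ 0.8696.

20/23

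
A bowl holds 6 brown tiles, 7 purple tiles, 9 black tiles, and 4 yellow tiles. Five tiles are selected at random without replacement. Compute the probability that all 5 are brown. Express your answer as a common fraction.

3/32890

Unordered draws without replacement: count favorable combinations over C(26,5).
Favorable = C(6,5) · C(7,0) · C(9,0) · C(4,0) = 6; total = C(26,5) = 65780.
P = 6/65780 = 3/32890 ≈ 0.0001.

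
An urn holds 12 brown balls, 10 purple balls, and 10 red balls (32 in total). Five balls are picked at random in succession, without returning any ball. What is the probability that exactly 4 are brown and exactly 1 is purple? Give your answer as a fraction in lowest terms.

2475/100688

Unordered draws without replacement: count favorable combinations over C(32,5).
Favorable = C(12,4) · C(10,1) · C(10,0) = 4950; total = C(32,5) = 201376.
P = 4950/201376 = 2475/100688 ≈ 0.0246.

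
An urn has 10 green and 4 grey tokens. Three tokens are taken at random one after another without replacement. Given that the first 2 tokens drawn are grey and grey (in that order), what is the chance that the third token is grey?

After removing 2 grey, the urn has 2 grey out of 12 remaining.
P(third is grey | given) = 2/12 = 1/6 ≈ 0.1667.

1/6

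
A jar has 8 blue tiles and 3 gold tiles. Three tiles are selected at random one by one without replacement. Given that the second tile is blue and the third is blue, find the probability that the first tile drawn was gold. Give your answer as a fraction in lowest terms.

P(first=gold and the second tile is blue and the third is blue) = (3/11)·(8/10)·(7/9) = 28/165.
P(E) = Σ over first color = 56/165 + 28/165 = 28/55.
By Bayes, P(first=gold | E) = 28/165 / 28/55 = 1/3 ≈ 0.3333.

1/3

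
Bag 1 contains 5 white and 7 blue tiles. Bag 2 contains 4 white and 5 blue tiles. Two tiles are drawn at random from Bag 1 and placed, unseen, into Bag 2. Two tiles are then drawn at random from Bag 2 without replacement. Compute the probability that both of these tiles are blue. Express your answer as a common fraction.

533/1815

Condition on how many of the transferred tiles are blue (from Bag 1: 7 blue of 12; then Bag 2 has 11 total).
  0 blue: C(7,0)C(5,2)/C(12,2) = 5/33; then P = C(5,2)/C(11,2) = 2/11
  1 blue: C(7,1)C(5,1)/C(12,2) = 35/66; then P = C(6,2)/C(11,2) = 3/11
  2 blue: C(7,2)C(5,0)/C(12,2) = 7/22; then P = C(7,2)/C(11,2) = 21/55
P(both blue) = 533/1815 ≈ 0.2937.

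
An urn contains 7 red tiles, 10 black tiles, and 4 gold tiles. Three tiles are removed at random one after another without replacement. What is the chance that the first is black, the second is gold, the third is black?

Multiply the conditional probability of each draw in order, without replacement, so each draw removes one from its color and from the total.
P = (10/21) · (4/20) · (9/19) = 6/133 ≈ 0.0451.

6/133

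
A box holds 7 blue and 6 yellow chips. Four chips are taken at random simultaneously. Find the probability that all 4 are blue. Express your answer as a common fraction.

Unordered draws without replacement: count favorable combinations over C(13,4).
Favorable = C(7,4) · C(6,0) = 35; total = C(13,4) = 715.
P = 35/715 = 7/143 ≈ 0.0490.

7/143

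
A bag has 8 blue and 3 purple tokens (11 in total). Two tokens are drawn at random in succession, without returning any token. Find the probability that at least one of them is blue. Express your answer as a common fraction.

Use the complement: P(at least one blue) = 1 − P(no blue).
P(none) = C(3,2)/C(11,2) = 3/55.
So P = 1 − 3/55 = 52/55 ≈ 0.9455.

52/55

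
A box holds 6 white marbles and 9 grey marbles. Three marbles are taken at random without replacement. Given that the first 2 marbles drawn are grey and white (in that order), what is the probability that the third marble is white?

5/13

After removing 1 white, 1 grey, the box has 5 white out of 13 remaining.
P(third is white | given) = 5/13 ≈ 0.3846.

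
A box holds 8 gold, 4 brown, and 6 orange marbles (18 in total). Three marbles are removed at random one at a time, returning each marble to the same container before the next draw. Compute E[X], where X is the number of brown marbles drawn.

By linearity of expectation, E[X] = Σ P(draw i is brown); each independent draw has P(brown) = 4/18.
E[X] = 3 · 4/18 = 2/3 ≈ 0.6667.

2/3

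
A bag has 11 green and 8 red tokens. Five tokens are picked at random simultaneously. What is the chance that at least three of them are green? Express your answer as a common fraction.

Sum the hypergeometric tail for j = 3,…,5 green tokens.
Favorable = C(11,3)·C(8,2) + C(11,4)·C(8,1) + C(11,5)·C(8,0) = 7722; total = C(19,5) = 11628.
P = 7722/11628 = 429/646 ≈ 0.6641.

429/646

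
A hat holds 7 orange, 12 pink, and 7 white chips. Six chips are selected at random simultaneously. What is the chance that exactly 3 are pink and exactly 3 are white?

10/299

Unordered draws without replacement: count favorable combinations over C(26,6).
Favorable = C(7,0) · C(12,3) · C(7,3) = 7700; total = C(26,6) = 230230.
P = 7700/230230 = 10/299 ≈ 0.0334.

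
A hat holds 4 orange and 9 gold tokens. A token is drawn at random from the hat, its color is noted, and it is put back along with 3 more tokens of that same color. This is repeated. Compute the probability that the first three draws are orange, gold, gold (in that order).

Track the composition after each reinforcement of +3.
P = (4/13) · (9/16) · (12/19) = 27/247 ≈ 0.1093.

27/247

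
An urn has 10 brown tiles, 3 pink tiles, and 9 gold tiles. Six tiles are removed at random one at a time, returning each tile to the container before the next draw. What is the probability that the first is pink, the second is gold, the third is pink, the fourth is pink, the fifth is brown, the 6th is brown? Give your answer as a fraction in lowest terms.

Multiply the conditional probability of each draw in order, with replacement (the composition resets each draw).
P = (3/22) · (9/22) · (3/22) · (3/22) · (10/22) · (10/22) = 6075/28344976 ≈ 0.0002.

6075/28344976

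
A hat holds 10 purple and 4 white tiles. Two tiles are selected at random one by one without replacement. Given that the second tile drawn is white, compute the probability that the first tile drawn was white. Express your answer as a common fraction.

3/13

P(first=white and the second tile drawn is white) = (4/14)·(3/13) = 6/91.
P(the second tile drawn is white) = Σ over first color = 20/91 + 6/91 = 2/7.
By Bayes, P(first=white | the second tile drawn is white) = 6/91 / 2/7 = 3/13 ≈ 0.2308.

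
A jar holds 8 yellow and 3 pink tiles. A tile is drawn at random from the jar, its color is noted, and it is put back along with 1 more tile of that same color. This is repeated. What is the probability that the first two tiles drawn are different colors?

4/11

Either yellow then pink, or pink then yellow; after the first draw the total is 12.
P = (8/11)·(3/12) + (3/11)·(8/12) = 4/11 ≈ 0.3636.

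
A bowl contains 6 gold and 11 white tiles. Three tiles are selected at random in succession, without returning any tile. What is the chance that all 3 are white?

33/136

Unordered draws without replacement: count favorable combinations over C(17,3).
Favorable = C(6,0) · C(11,3) = 165; total = C(17,3) = 680.
P = 165/680 = 33/136 ≈ 0.2426.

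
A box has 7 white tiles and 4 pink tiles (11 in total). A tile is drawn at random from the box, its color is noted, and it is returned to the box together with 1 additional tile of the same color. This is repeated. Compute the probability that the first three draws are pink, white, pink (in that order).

Track the composition after each reinforcement of +1.
P = (4/11) · (7/12) · (5/13) = 35/429 ≈ 0.0816.

35/429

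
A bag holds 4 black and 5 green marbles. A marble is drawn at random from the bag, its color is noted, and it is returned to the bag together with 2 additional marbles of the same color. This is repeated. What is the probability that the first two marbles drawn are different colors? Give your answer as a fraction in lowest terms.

40/99

Either green then black, or black then green; after the first draw the total is 11.
P = (5/9)·(4/11) + (4/9)·(5/11) = 40/99 ≈ 0.4040.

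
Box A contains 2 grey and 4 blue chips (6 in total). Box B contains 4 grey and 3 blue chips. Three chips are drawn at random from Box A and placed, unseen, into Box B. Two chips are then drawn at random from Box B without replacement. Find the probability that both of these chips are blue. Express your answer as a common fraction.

Condition on how many of the transferred chips are blue (from Box A: 4 blue of 6; then Box B has 10 total).
  1 blue: C(4,1)C(2,2)/C(6,3) = 1/5; then P = C(4,2)/C(10,2) = 2/15
  2 blue: C(4,2)C(2,1)/C(6,3) = 3/5; then P = C(5,2)/C(10,2) = 2/9
  3 blue: C(4,3)C(2,0)/C(6,3) = 1/5; then P = C(6,2)/C(10,2) = 1/3
P(both blue) = 17/75 ≈ 0.2267.

17/75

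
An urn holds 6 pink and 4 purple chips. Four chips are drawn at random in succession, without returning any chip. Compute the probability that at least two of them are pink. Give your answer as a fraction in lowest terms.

Sum the hypergeometric tail for j = 2,…,4 pink chips.
Favorable = C(6,2)·C(4,2) + C(6,3)·C(4,1) + C(6,4)·C(4,0) = 185; total = C(10,4) = 210.
P = 185/210 = 37/42 ≈ 0.8810.

37/42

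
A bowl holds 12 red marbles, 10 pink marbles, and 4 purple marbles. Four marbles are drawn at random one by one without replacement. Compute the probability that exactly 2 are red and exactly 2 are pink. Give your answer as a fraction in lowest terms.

Unordered draws without replacement: count favorable combinations over C(26,4).
Favorable = C(12,2) · C(10,2) · C(4,0) = 2970; total = C(26,4) = 14950.
P = 2970/14950 = 297/1495 ≈ 0.1987.

297/1495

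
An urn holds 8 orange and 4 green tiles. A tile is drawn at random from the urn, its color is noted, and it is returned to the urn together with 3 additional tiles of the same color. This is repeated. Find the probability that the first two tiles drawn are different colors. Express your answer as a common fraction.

16/45

Either green then orange, or orange then green; after the first draw the total is 15.
P = (4/12)·(8/15) + (8/12)·(4/15) = 16/45 ≈ 0.3556.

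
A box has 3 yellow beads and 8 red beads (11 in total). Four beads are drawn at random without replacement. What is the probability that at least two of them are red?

Sum the hypergeometric tail for j = 2,…,4 red beads.
Favorable = C(8,2)·C(3,2) + C(8,3)·C(3,1) + C(8,4)·C(3,0) = 322; total = C(11,4) = 330.
P = 322/330 = 161/165 ≈ 0.9758.

161/165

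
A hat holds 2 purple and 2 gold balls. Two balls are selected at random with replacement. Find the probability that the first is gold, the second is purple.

1/4

Multiply the conditional probability of each draw in order, with replacement (the composition resets each draw).
P = (2/4) · (2/4) = 1/4 ≈ 0.2500.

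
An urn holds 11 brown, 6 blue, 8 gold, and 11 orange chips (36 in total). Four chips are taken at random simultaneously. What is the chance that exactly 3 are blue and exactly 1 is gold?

32/11781

Unordered draws without replacement: count favorable combinations over C(36,4).
Favorable = C(11,0) · C(6,3) · C(8,1) · C(11,0) = 160; total = C(36,4) = 58905.
P = 160/58905 = 32/11781 ≈ 0.0027.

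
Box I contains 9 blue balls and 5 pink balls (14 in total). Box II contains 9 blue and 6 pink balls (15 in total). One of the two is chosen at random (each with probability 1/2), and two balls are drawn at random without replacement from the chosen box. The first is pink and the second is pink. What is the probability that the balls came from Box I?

10/23

P(E | Box I) = 10/91; P(E | Box II) = 1/7.
P(E) = 1/2·10/91 + 1/2·1/7 = 23/182.
By Bayes' rule, P(Box I | E) = 5/91 / 23/182 = 10/23 ≈ 0.4348.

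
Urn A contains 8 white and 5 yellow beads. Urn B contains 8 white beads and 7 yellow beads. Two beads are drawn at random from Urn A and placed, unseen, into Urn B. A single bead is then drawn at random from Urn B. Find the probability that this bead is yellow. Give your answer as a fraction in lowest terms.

Condition on how many of the transferred beads are yellow (from Urn A: 5 yellow of 13; then Urn B has 17 total).
  0 yellow: C(5,0)C(8,2)/C(13,2) = 14/39; then P = 7/17
  1 yellow: C(5,1)C(8,1)/C(13,2) = 20/39; then P = 8/17
  2 yellow: C(5,2)C(8,0)/C(13,2) = 5/39; then P = 9/17
P(yellow from Urn B) = 101/221 ≈ 0.4570.

101/221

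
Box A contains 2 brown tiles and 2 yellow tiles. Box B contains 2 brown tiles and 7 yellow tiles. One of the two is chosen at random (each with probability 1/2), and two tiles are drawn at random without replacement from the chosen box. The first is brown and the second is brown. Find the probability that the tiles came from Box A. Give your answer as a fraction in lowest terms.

P(E | Box A) = 1/6; P(E | Box B) = 1/36.
P(E) = 1/2·1/6 + 1/2·1/36 = 7/72.
By Bayes' rule, P(Box A | E) = 1/12 / 7/72 = 6/7 ≈ 0.8571.

6/7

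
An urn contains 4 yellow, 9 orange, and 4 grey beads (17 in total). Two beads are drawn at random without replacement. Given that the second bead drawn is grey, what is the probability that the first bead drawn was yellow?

1/4

P(first=yellow and the second bead drawn is grey) = (4/17)·(4/16) = 1/17.
P(the second bead drawn is grey) = Σ over first color = 1/17 + 9/68 + 3/68 = 4/17.
By Bayes, P(first=yellow | the second bead drawn is grey) = 1/17 / 4/17 = 1/4 ≈ 0.2500.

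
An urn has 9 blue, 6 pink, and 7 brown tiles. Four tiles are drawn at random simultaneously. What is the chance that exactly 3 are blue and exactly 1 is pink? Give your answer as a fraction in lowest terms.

72/1045

Unordered draws without replacement: count favorable combinations over C(22,4).
Favorable = C(9,3) · C(6,1) · C(7,0) = 504; total = C(22,4) = 7315.
P = 504/7315 = 72/1045 ≈ 0.0689.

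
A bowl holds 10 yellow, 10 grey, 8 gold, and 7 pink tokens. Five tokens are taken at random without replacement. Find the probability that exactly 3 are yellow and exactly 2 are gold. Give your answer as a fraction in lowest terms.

60/5797

Unordered draws without replacement: count favorable combinations over C(35,5).
Favorable = C(10,3) · C(10,0) · C(8,2) · C(7,0) = 3360; total = C(35,5) = 324632.
P = 3360/324632 = 60/5797 ≈ 0.0104.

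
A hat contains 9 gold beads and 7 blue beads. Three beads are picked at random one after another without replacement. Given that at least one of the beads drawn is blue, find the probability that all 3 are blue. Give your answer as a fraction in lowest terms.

P(all 3 blue) = C(7,3)/C(16,3) = 1/16; P(at least one blue) = 1 − C(9,3)/C(16,3) = 17/20.
Since 'all 3 blue' ⊆ 'at least one blue', P(all 3 | at least one) = 1/16 / 17/20 = 5/68 ≈ 0.0735.

5/68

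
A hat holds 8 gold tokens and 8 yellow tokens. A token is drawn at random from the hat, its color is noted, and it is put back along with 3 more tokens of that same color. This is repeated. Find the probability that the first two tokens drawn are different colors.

Either yellow then gold, or gold then yellow; after the first draw the total is 19.
P = (8/16)·(8/19) + (8/16)·(8/19) = 8/19 ≈ 0.4211.

8/19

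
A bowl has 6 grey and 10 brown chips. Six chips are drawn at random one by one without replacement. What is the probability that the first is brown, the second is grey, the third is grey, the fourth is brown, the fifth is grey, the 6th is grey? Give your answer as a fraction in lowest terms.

Multiply the conditional probability of each draw in order, without replacement, so each draw removes one from its color and from the total.
P = (10/16) · (6/15) · (5/14) · (9/13) · (4/12) · (3/11) = 45/8008 ≈ 0.0056.

45/8008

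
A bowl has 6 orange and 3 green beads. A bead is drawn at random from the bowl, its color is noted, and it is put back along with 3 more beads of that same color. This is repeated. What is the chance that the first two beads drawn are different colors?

1/3

Either green then orange, or orange then green; after the first draw the total is 12.
P = (3/9)·(6/12) + (6/9)·(3/12) = 1/3 ≈ 0.3333.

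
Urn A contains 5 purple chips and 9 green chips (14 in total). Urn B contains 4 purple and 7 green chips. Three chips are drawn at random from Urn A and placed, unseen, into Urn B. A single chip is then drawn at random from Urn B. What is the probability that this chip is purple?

Condition on how many of the transferred chips are purple (from Urn A: 5 purple of 14; then Urn B has 14 total).
  0 purple: C(5,0)C(9,3)/C(14,3) = 3/13; then P = 4/14
  1 purple: C(5,1)C(9,2)/C(14,3) = 45/91; then P = 5/14
  2 purple: C(5,2)C(9,1)/C(14,3) = 45/182; then P = 6/14
  3 purple: C(5,3)C(9,0)/C(14,3) = 5/182; then P = 7/14
P(purple from Urn B) = 71/196 ≈ 0.3622.

71/196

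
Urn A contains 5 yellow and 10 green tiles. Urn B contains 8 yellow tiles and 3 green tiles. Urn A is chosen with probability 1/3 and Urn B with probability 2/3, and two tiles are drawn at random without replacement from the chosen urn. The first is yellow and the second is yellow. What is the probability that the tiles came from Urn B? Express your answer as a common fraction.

P(E | Urn A) = 2/21; P(E | Urn B) = 28/55.
P(E) = 1/3·2/21 + 2/3·28/55 = 1286/3465.
By Bayes' rule, P(Urn B | E) = 56/165 / 1286/3465 = 588/643 ≈ 0.9145.

588/643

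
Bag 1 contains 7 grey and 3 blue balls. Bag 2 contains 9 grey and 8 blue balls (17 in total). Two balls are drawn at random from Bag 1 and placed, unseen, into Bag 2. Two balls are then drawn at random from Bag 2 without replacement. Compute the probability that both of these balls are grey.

Condition on how many of the transferred balls are grey (from Bag 1: 7 grey of 10; then Bag 2 has 19 total).
  0 grey: C(7,0)C(3,2)/C(10,2) = 1/15; then P = C(9,2)/C(19,2) = 4/19
  1 grey: C(7,1)C(3,1)/C(10,2) = 7/15; then P = C(10,2)/C(19,2) = 5/19
  2 grey: C(7,2)C(3,0)/C(10,2) = 7/15; then P = C(11,2)/C(19,2) = 55/171
P(both grey) = 736/2565 ≈ 0.2869.

736/2565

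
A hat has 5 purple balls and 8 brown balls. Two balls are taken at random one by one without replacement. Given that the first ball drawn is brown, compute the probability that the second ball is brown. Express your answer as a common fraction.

7/12

After removing 1 brown, the hat has 7 brown out of 12 remaining.
P(second is brown | given) = 7/12 ≈ 0.5833.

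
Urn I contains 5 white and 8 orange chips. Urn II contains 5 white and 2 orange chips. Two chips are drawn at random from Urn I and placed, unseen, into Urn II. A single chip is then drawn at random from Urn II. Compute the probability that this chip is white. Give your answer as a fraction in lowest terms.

25/39

Condition on how many of the transferred chips are white (from Urn I: 5 white of 13; then Urn II has 9 total).
  0 white: C(5,0)C(8,2)/C(13,2) = 14/39; then P = 5/9
  1 white: C(5,1)C(8,1)/C(13,2) = 20/39; then P = 6/9
  2 white: C(5,2)C(8,0)/C(13,2) = 5/39; then P = 7/9
P(white from Urn II) = 25/39 ≈ 0.6410.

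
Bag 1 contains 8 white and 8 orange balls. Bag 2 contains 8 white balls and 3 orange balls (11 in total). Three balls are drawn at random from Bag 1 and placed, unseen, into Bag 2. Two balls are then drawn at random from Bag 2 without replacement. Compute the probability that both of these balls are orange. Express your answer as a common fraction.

41/455

Condition on how many of the transferred balls are orange (from Bag 1: 8 orange of 16; then Bag 2 has 14 total).
  0 orange: C(8,0)C(8,3)/C(16,3) = 1/10; then P = C(3,2)/C(14,2) = 3/91
  1 orange: C(8,1)C(8,2)/C(16,3) = 2/5; then P = C(4,2)/C(14,2) = 6/91
  2 orange: C(8,2)C(8,1)/C(16,3) = 2/5; then P = C(5,2)/C(14,2) = 10/91
  3 orange: C(8,3)C(8,0)/C(16,3) = 1/10; then P = C(6,2)/C(14,2) = 15/91
P(both orange) = 41/455 ≈ 0.0901.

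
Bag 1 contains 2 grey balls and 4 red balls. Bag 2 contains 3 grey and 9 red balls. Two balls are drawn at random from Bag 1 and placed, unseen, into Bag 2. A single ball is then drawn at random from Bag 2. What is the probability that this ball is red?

31/42

Condition on how many of the transferred balls are red (from Bag 1: 4 red of 6; then Bag 2 has 14 total).
  0 red: C(4,0)C(2,2)/C(6,2) = 1/15; then P = 9/14
  1 red: C(4,1)C(2,1)/C(6,2) = 8/15; then P = 10/14
  2 red: C(4,2)C(2,0)/C(6,2) = 2/5; then P = 11/14
P(red from Bag 2) = 31/42 ≈ 0.7381.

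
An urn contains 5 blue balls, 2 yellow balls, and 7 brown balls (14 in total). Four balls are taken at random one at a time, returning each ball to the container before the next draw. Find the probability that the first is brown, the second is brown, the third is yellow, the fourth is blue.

Multiply the conditional probability of each draw in order, with replacement (the composition resets each draw).
P = (7/14) · (7/14) · (2/14) · (5/14) = 5/392 ≈ 0.0128.

5/392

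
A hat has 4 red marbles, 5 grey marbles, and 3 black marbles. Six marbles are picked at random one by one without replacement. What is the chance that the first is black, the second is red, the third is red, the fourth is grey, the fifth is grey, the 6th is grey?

Multiply the conditional probability of each draw in order, without replacement, so each draw removes one from its color and from the total.
P = (3/12) · (4/11) · (3/10) · (5/9) · (4/8) · (3/7) = 1/308 ≈ 0.0032.

1/308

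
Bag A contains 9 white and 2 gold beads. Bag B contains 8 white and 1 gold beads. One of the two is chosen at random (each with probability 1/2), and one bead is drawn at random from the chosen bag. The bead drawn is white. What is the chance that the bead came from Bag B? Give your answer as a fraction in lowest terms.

P(white | Bag A) = 9/11; P(white | Bag B) = 8/9.
P(white) = 1/2·9/11 + 1/2·8/9 = 169/198.
By Bayes' rule, P(Bag B | white) = 4/9 / 169/198 = 88/169 ≈ 0.5207.

88/169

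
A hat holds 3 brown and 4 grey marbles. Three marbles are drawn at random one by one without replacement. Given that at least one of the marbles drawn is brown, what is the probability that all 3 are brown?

1/31

P(all 3 brown) = C(3,3)/C(7,3) = 1/35; P(at least one brown) = 1 − C(4,3)/C(7,3) = 31/35.
Since 'all 3 brown' ⊆ 'at least one brown', P(all 3 | at least one) = 1/35 / 31/35 = 1/31 ≈ 0.0323.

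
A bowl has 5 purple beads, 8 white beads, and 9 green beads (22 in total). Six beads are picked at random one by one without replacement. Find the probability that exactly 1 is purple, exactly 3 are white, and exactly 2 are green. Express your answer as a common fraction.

480/3553

Unordered draws without replacement: count favorable combinations over C(22,6).
Favorable = C(5,1) · C(8,3) · C(9,2) = 10080; total = C(22,6) = 74613.
P = 10080/74613 = 480/3553 ≈ 0.1351.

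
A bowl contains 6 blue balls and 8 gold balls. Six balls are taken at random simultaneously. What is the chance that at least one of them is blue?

425/429

Use the complement: P(at least one blue) = 1 − P(no blue).
P(none) = C(8,6)/C(14,6) = 28/3003.
So P = 1 − 28/3003 = 425/429 ≈ 0.9907.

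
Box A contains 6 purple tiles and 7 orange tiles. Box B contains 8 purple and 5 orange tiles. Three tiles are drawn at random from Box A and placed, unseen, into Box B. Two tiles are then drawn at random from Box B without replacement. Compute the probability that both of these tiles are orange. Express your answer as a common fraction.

491/3120

Condition on how many of the transferred tiles are orange (from Box A: 7 orange of 13; then Box B has 16 total).
  0 orange: C(7,0)C(6,3)/C(13,3) = 10/143; then P = C(5,2)/C(16,2) = 1/12
  1 orange: C(7,1)C(6,2)/C(13,3) = 105/286; then P = C(6,2)/C(16,2) = 1/8
  2 orange: C(7,2)C(6,1)/C(13,3) = 63/143; then P = C(7,2)/C(16,2) = 7/40
  3 orange: C(7,3)C(6,0)/C(13,3) = 35/286; then P = C(8,2)/C(16,2) = 7/30
P(both orange) = 491/3120 ≈ 0.1574.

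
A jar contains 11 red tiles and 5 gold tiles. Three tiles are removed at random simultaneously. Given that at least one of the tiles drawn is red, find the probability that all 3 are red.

P(all 3 red) = C(11,3)/C(16,3) = 33/112; P(at least one red) = 1 − C(5,3)/C(16,3) = 55/56.
Since 'all 3 red' ⊆ 'at least one red', P(all 3 | at least one) = 33/112 / 55/56 = 3/10 ≈ 0.3000.

3/10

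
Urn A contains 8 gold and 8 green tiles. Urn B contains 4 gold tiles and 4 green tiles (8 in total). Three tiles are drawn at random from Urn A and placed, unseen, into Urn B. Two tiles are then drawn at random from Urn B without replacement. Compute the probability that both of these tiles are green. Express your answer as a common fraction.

Condition on how many of the transferred tiles are green (from Urn A: 8 green of 16; then Urn B has 11 total).
  0 green: C(8,0)C(8,3)/C(16,3) = 1/10; then P = C(4,2)/C(11,2) = 6/55
  1 green: C(8,1)C(8,2)/C(16,3) = 2/5; then P = C(5,2)/C(11,2) = 2/11
  2 green: C(8,2)C(8,1)/C(16,3) = 2/5; then P = C(6,2)/C(11,2) = 3/11
  3 green: C(8,3)C(8,0)/C(16,3) = 1/10; then P = C(7,2)/C(11,2) = 21/55
P(both green) = 127/550 ≈ 0.2309.

127/550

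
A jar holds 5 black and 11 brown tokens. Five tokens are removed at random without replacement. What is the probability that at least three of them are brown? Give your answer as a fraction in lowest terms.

Sum the hypergeometric tail for j = 3,…,5 brown tokens.
Favorable = C(11,3)·C(5,2) + C(11,4)·C(5,1) + C(11,5)·C(5,0) = 3762; total = C(16,5) = 4368.
P = 3762/4368 = 627/728 ≈ 0.8613.

627/728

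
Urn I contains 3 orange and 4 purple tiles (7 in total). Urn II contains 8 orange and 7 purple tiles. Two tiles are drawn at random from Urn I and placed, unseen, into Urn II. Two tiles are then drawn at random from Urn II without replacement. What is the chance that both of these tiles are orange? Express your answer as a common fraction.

Condition on how many of the transferred tiles are orange (from Urn I: 3 orange of 7; then Urn II has 17 total).
  0 orange: C(3,0)C(4,2)/C(7,2) = 2/7; then P = C(8,2)/C(17,2) = 7/34
  1 orange: C(3,1)C(4,1)/C(7,2) = 4/7; then P = C(9,2)/C(17,2) = 9/34
  2 orange: C(3,2)C(4,0)/C(7,2) = 1/7; then P = C(10,2)/C(17,2) = 45/136
P(both orange) = 35/136 ≈ 0.2574.

35/136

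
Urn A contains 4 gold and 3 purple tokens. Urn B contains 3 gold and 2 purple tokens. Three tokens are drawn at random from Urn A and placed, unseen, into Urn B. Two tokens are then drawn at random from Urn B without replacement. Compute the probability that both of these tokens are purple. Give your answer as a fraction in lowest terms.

Condition on how many of the transferred tokens are purple (from Urn A: 3 purple of 7; then Urn B has 8 total).
  0 purple: C(3,0)C(4,3)/C(7,3) = 4/35; then P = C(2,2)/C(8,2) = 1/28
  1 purple: C(3,1)C(4,2)/C(7,3) = 18/35; then P = C(3,2)/C(8,2) = 3/28
  2 purple: C(3,2)C(4,1)/C(7,3) = 12/35; then P = C(4,2)/C(8,2) = 3/14
  3 purple: C(3,3)C(4,0)/C(7,3) = 1/35; then P = C(5,2)/C(8,2) = 5/14
P(both purple) = 1/7 ≈ 0.1429.

1/7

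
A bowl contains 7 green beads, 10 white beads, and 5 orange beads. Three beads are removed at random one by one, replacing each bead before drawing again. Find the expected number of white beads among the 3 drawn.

15/11

By linearity of expectation, E[X] = Σ P(draw i is white); each independent draw has P(white) = 10/22.
E[X] = 3 · 10/22 = 15/11 ≈ 1.3636.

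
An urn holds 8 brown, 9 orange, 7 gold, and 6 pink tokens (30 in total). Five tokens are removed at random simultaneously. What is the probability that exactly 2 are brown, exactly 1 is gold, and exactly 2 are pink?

70/3393

Unordered draws without replacement: count favorable combinations over C(30,5).
Favorable = C(8,2) · C(9,0) · C(7,1) · C(6,2) = 2940; total = C(30,5) = 142506.
P = 2940/142506 = 70/3393 ≈ 0.0206.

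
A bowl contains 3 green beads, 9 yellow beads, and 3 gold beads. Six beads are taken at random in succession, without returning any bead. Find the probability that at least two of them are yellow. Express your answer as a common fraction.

Sum the hypergeometric tail for j = 2,…,6 yellow beads.
Favorable = C(9,2)·C(6,4) + C(9,3)·C(6,3) + C(9,4)·C(6,2) + C(9,5)·C(6,1) + C(9,6)·C(6,0) = 4950; total = C(15,6) = 5005.
P = 4950/5005 = 90/91 ≈ 0.9890.

90/91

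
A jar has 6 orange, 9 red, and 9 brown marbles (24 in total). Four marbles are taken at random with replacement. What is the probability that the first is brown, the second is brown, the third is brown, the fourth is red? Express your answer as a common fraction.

81/4096

Multiply the conditional probability of each draw in order, with replacement (the composition resets each draw).
P = (9/24) · (9/24) · (9/24) · (9/24) = 81/4096 ≈ 0.0198.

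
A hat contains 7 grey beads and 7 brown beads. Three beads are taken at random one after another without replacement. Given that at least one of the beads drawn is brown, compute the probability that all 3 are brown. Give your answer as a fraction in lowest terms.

P(all 3 brown) = C(7,3)/C(14,3) = 5/52; P(at least one brown) = 1 − C(7,3)/C(14,3) = 47/52.
Since 'all 3 brown' ⊆ 'at least one brown', P(all 3 | at least one) = 5/52 / 47/52 = 5/47 ≈ 0.1064.

5/47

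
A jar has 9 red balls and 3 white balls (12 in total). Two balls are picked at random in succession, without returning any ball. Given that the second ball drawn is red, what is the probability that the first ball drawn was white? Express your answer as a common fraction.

P(first=white and the second ball drawn is red) = (3/12)·(9/11) = 9/44.
P(the second ball drawn is red) = Σ over first color = 6/11 + 9/44 = 3/4.
By Bayes, P(first=white | the second ball drawn is red) = 9/44 / 3/4 = 3/11 ≈ 0.2727.

3/11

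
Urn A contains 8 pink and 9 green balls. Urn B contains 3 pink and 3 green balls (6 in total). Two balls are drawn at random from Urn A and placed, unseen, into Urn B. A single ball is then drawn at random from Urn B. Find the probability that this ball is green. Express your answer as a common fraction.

Condition on how many of the transferred balls are green (from Urn A: 9 green of 17; then Urn B has 8 total).
  0 green: C(9,0)C(8,2)/C(17,2) = 7/34; then P = 3/8
  1 green: C(9,1)C(8,1)/C(17,2) = 9/17; then P = 4/8
  2 green: C(9,2)C(8,0)/C(17,2) = 9/34; then P = 5/8
P(green from Urn B) = 69/136 ≈ 0.5074.

69/136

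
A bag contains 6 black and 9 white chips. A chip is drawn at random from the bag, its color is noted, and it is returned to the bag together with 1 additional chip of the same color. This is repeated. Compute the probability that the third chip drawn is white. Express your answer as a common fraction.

3/5

Sum over the four possibilities for the first two draws (white/not-white each), tracking how the white count and total change by +1 per draw.
P(third is white) = 3/5 ≈ 0.6000. (In a Pólya urn every draw has the same marginal probability 9/15.)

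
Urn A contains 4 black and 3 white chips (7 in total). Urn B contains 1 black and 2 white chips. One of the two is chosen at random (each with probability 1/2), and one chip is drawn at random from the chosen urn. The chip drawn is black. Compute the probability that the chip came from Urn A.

12/19

P(black | Urn A) = 4/7; P(black | Urn B) = 1/3.
P(black) = 1/2·4/7 + 1/2·1/3 = 19/42.
By Bayes' rule, P(Urn A | black) = 2/7 / 19/42 = 12/19 ≈ 0.6316.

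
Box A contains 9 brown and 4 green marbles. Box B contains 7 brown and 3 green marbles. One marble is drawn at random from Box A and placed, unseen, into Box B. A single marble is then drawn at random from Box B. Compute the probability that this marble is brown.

100/143

Condition on how many of the transferred marbles are brown (from Box A: 9 brown of 13; then Box B has 11 total).
  0 brown: C(9,0)C(4,1)/C(13,1) = 4/13; then P = 7/11
  1 brown: C(9,1)C(4,0)/C(13,1) = 9/13; then P = 8/11
P(brown from Box B) = 100/143 ≈ 0.6993.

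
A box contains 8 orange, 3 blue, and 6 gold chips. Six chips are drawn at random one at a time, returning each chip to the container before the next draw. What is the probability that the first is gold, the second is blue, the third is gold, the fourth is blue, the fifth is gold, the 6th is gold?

11664/24137569

Multiply the conditional probability of each draw in order, with replacement (the composition resets each draw).
P = (6/17) · (3/17) · (6/17) · (3/17) · (6/17) · (6/17) = 11664/24137569 ≈ 0.0005.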